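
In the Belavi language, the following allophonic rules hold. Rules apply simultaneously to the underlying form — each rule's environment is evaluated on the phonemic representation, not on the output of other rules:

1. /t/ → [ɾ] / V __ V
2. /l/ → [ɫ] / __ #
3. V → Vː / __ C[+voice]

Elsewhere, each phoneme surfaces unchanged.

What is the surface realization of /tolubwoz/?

/t/ — word-initial; rule 1 does not apply here → [t].
/o/ — between /t/ and /l/, before a voiced consonant — surfaces as [oː] (rule 3).
/l/ (between /o/ and /u/) is in the target of rule 2 but the environment (word-finally) is not met → [l].
/u/ (between /l/ and /b/): before a voiced consonant, so rule 3 applies → [uː].
/b/ (between /u/ and /w/) is unaffected → [b].
/w/ — not in any rule's target class → [w].
/o/ meets the environment for rule 3 (before a voiced consonant) → [oː].
/z/ (word-final): no rule targets it → [z].

[toːluːbwoːz]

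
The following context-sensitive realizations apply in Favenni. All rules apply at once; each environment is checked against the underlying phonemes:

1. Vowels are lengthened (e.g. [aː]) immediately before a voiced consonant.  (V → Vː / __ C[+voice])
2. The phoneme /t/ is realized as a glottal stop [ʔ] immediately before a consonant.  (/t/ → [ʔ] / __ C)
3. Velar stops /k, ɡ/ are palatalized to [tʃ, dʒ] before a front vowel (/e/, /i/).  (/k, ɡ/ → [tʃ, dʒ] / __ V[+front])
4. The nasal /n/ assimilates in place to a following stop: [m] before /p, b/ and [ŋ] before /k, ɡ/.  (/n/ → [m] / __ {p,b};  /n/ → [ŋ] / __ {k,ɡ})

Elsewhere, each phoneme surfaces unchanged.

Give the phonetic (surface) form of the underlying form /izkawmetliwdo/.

Rule 1 applies to /i/ (word-initial: before a voiced consonant) → [iː].
/z/ — not in any rule's target class → [z].
/k/ — between /z/ and /a/; rule 3 does not apply here → [k].
/a/ (between /k/ and /w/) occurs before a voiced consonant → [aː] by rule 1.
/w/ (between /a/ and /m/): no rule targets it → [w].
/m/ (between /w/ and /e/): no rule targets it → [m].
/e/ — between /m/ and /t/; rule 1 does not apply here → [e].
/t/ meets the environment for rule 2 (immediately before a consonant) → [ʔ].
/l/ (between /t/ and /i/) is unaffected → [l].
/i/ (between /l/ and /w/): before a voiced consonant, so rule 1 applies → [iː].
/w/ (between /i/ and /d/): no rule targets it → [w].
/d/ (between /w/ and /o/) is unaffected → [d].
/o/ — word-final; rule 1 does not apply here → [o].

[iːzkaːwmeʔliːwdo]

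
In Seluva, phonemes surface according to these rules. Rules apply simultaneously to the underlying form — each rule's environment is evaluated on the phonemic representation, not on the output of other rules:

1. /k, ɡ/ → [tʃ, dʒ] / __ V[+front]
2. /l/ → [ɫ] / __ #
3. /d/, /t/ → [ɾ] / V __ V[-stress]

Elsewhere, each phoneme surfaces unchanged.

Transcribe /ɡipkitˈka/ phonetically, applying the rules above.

/ɡ/ (word-initial) occurs before a front vowel → [dʒ] by rule 1.
/i/ (between /ɡ/ and /p/) is unaffected → [i].
/p/ — not in any rule's target class → [p].
/k/ meets the environment for rule 1 (before a front vowel) → [tʃ].
/i/ (between /k/ and /t/) is unaffected → [i].
/t/ — between /i/ and /k/; rule 3 does not apply here → [t].
/k/ (between /t/ and /a/) is in the target of rule 1 but the environment (before a front vowel) is not met → [k].
/a/ (word-final) is unaffected → [a].

[dʒiptʃitˈka]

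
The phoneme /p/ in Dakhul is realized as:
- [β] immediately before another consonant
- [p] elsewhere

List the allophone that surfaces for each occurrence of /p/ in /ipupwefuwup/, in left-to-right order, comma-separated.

[p], [β], [p]

Occurrence 1 (position 2): no conditioning environment matches → elsewhere allophone [p].
Occurrence 2 (position 4): immediately before another consonant → [β].
Occurrence 3 (position 11): no conditioning environment matches → elsewhere allophone [p].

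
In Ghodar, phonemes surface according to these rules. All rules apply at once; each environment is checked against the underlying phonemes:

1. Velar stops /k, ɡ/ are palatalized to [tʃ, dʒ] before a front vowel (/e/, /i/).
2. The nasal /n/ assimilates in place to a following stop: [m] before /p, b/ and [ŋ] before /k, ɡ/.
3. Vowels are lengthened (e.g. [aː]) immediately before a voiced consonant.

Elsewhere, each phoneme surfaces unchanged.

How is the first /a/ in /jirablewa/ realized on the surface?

[aː]

/a/ (between /r/ and /b/) occurs before a voiced consonant → [aː] by rule 3.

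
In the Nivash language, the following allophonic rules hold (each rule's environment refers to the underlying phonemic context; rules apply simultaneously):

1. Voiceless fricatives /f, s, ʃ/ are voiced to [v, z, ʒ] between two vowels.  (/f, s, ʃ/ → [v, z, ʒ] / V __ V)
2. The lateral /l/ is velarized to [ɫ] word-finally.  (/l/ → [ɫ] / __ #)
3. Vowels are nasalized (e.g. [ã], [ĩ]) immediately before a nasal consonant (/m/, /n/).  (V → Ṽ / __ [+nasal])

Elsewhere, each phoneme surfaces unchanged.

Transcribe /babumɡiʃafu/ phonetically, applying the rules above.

/a/ (between /b/ and /b/) fails the environment for rule 3, so it stays [a].
/u/ — between /b/ and /m/, before a nasal consonant — surfaces as [ũ] (rule 3).
/i/ (between /ɡ/ and /ʃ/) is in the target of rule 3 but the environment (before a nasal consonant) is not met → [i].
/ʃ/ meets the environment for rule 1 (between two vowels) → [ʒ].
/a/ (between /ʃ/ and /f/) fails the environment for rule 3, so it stays [a].
/f/ (between /a/ and /u/): between two vowels, so rule 1 applies → [v].
/u/ (word-final) is in the target of rule 3 but the environment (before a nasal consonant) is not met → [u].

[babũmɡiʒavu]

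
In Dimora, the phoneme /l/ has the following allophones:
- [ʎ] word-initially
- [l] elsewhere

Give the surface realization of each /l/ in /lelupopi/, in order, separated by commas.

Occurrence 1 (position 1): word-initially → [ʎ].
Occurrence 2 (position 3): no conditioning environment matches → elsewhere allophone [l].

[ʎ], [l]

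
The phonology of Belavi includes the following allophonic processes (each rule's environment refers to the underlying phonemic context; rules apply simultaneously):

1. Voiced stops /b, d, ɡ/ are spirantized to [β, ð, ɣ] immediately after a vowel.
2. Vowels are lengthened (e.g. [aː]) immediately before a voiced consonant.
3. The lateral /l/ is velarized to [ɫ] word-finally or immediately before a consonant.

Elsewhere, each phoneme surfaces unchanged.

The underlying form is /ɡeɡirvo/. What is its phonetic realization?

[ɡeːɣiːrvo]

/ɡ/ (word-initial): rule 1 targets it, but not immediately after a vowel → unchanged [ɡ].
Rule 2 applies to /e/ (between /ɡ/ and /ɡ/: before a voiced consonant) → [eː].
/ɡ/ (between /e/ and /i/): immediately after a vowel, so rule 1 applies → [ɣ].
/i/ — between /ɡ/ and /r/, before a voiced consonant — surfaces as [iː] (rule 2).
/r/ (between /i/ and /v/): no rule targets it → [r].
/v/ — not in any rule's target class → [v].
/o/ — word-final; rule 2 does not apply here → [o].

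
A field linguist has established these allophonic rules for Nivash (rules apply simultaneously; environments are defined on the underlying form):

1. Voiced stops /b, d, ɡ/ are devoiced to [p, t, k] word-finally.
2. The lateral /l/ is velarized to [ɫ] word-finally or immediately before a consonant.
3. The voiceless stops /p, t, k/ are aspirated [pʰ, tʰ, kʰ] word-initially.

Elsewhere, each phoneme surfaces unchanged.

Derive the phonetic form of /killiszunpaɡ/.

/k/ (word-initial): word-initially, so rule 3 applies → [kʰ].
/i/ — not in any rule's target class → [i].
/l/ — between /i/ and /l/, word-finally or immediately before a consonant — surfaces as [ɫ] (rule 2).
/l/ (between /l/ and /i/) fails the environment for rule 2, so it stays [l].
/i/ stays [i].
/s/ (between /i/ and /z/): no rule targets it → [s].
/z/ stays [z].
/u/ — not in any rule's target class → [u].
/n/ (between /u/ and /p/) is unaffected → [n].
/p/ (between /n/ and /a/): rule 3 targets it, but not word-initially → unchanged [p].
/a/ — not in any rule's target class → [a].
/ɡ/ meets the environment for rule 1 (word-finally) → [k].

[kʰiɫliszunpak]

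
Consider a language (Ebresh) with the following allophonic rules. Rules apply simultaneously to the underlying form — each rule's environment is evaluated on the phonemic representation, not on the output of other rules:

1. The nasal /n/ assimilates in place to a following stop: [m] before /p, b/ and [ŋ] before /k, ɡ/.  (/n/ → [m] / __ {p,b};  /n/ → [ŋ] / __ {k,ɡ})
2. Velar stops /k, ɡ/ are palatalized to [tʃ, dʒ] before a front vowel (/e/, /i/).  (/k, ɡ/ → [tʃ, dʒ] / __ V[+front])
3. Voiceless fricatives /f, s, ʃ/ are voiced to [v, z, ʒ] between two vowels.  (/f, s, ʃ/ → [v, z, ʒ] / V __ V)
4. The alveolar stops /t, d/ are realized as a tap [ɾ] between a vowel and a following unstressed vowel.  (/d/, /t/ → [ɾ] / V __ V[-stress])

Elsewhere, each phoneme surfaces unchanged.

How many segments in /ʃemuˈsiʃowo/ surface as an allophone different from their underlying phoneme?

2

Segments that undergo a rule: /s/ → [z] (rule 3); /ʃ/ → [ʒ] (rule 3).
All other segments surface unchanged.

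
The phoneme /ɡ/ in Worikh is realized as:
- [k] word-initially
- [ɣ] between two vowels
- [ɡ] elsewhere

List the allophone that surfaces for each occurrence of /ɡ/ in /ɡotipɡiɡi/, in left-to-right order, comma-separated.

Occurrence 1 (position 1): word-initially → [k].
Occurrence 2 (position 6): no conditioning environment matches → elsewhere allophone [ɡ].
Occurrence 3 (position 8): between two vowels → [ɣ].

[k], [ɡ], [ɣ]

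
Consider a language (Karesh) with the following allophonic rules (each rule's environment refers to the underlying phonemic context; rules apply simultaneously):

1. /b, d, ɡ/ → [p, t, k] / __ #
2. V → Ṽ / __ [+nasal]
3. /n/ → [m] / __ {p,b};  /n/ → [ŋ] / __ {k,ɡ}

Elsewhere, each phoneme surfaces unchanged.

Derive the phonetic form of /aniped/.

/a/ — word-initial, before a nasal consonant — surfaces as [ã] (rule 2).
/n/ (between /a/ and /i/): rule 3 targets it, but not before a labial or velar stop → unchanged [n].
/i/ (between /n/ and /p/) is in the target of rule 2 but the environment (before a nasal consonant) is not met → [i].
/p/ (between /i/ and /e/) is unaffected → [p].
/e/ (between /p/ and /d/) fails the environment for rule 2, so it stays [e].
/d/ (word-final): word-finally, so rule 1 applies → [t].

[ãnipet]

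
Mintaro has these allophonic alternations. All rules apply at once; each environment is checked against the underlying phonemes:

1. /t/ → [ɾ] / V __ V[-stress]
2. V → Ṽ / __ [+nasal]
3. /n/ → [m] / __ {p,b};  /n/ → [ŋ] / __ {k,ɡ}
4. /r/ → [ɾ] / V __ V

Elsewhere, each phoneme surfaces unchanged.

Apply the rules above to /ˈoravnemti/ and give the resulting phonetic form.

[ˈoɾavnẽmti]

/o/ (word-initial): rule 2 targets it, but not before a nasal consonant → unchanged [o].
/r/ (between /o/ and /a/) occurs between two vowels → [ɾ] by rule 4.
/a/ (between /r/ and /v/): rule 2 targets it, but not before a nasal consonant → unchanged [a].
/v/ stays [v].
/n/ (between /v/ and /e/): rule 3 targets it, but not before a labial or velar stop → unchanged [n].
/e/ — between /n/ and /m/, before a nasal consonant — surfaces as [ẽ] (rule 2).
/m/ (between /e/ and /t/): no rule targets it → [m].
/t/ (between /m/ and /i/): rule 1 targets it, but not between a vowel and a following unstressed vowel → unchanged [t].
/i/ (word-final) is in the target of rule 2 but the environment (before a nasal consonant) is not met → [i].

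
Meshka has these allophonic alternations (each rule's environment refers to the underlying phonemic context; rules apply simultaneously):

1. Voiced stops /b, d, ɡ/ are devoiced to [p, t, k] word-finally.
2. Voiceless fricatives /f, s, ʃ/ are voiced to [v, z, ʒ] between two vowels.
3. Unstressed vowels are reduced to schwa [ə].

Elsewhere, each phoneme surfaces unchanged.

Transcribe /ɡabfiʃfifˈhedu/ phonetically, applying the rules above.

/ɡ/ (word-initial) fails the environment for rule 1, so it stays [ɡ].
/a/ (between /ɡ/ and /b/) occurs in an unstressed syllable → [ə] by rule 3.
/b/ (between /a/ and /f/): rule 1 targets it, but not word-finally → unchanged [b].
/f/ (between /b/ and /i/): rule 2 targets it, but not between two vowels → unchanged [f].
Rule 3 applies to /i/ (between /f/ and /ʃ/: in an unstressed syllable) → [ə].
/ʃ/ (between /i/ and /f/): rule 2 targets it, but not between two vowels → unchanged [ʃ].
/f/ — between /ʃ/ and /i/; rule 2 does not apply here → [f].
/i/ (between /f/ and /f/) occurs in an unstressed syllable → [ə] by rule 3.
/f/ (between /i/ and /h/): rule 2 targets it, but not between two vowels → unchanged [f].
/h/ stays [h].
/e/ (between /h/ and /d/): rule 3 targets it, but not in an unstressed syllable → unchanged [e].
/d/ — between /e/ and /u/; rule 1 does not apply here → [d].
/u/ (word-final): in an unstressed syllable, so rule 3 applies → [ə].

[ɡəbfəʃfəfˈhedə]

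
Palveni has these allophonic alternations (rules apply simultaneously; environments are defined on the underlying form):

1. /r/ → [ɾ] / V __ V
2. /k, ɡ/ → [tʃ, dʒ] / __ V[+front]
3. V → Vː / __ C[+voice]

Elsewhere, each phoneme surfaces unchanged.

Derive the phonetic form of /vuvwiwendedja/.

/u/ meets the environment for rule 3 (before a voiced consonant) → [uː].
/i/ (between /w/ and /w/): before a voiced consonant, so rule 3 applies → [iː].
/e/ — between /w/ and /n/, before a voiced consonant — surfaces as [eː] (rule 3).
/e/ — between /d/ and /d/, before a voiced consonant — surfaces as [eː] (rule 3).
/a/ (word-final) fails the environment for rule 3, so it stays [a].

[vuːvwiːweːndeːdja]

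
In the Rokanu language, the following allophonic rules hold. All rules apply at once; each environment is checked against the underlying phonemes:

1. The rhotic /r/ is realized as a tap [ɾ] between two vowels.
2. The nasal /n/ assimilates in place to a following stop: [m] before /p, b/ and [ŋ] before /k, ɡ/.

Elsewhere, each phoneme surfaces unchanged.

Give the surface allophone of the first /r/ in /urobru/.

[ɾ]

/r/ meets the environment for rule 1 (between two vowels) → [ɾ].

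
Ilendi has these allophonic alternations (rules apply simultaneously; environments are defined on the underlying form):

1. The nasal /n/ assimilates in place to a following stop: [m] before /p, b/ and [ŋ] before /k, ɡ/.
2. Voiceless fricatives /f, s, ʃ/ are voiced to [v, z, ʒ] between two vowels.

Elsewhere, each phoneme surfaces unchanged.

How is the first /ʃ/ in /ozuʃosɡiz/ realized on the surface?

[ʒ]

Rule 2 applies to /ʃ/ (between /u/ and /o/: between two vowels) → [ʒ].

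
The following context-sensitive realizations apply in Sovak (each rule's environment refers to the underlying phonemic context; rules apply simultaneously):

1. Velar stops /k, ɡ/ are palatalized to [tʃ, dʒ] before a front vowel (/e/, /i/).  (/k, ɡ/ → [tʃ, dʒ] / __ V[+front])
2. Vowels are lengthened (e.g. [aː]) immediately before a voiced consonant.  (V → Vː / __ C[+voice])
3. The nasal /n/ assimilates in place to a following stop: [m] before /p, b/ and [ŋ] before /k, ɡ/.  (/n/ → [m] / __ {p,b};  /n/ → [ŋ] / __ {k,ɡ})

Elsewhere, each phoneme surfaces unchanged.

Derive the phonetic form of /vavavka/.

/a/ (between /v/ and /v/) occurs before a voiced consonant → [aː] by rule 2.
/a/ meets the environment for rule 2 (before a voiced consonant) → [aː].
/k/ (between /v/ and /a/) fails the environment for rule 1, so it stays [k].
/a/ — word-final; rule 2 does not apply here → [a].

[vaːvaːvka]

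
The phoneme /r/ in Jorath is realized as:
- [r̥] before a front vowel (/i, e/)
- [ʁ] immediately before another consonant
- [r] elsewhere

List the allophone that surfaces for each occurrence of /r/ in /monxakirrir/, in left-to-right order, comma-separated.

Occurrence 1 (position 8): immediately before another consonant → [ʁ].
Occurrence 2 (position 9): before a front vowel (/i, e/) → [r̥].
Occurrence 3 (position 11): no conditioning environment matches → elsewhere allophone [r].

[ʁ], [r̥], [r]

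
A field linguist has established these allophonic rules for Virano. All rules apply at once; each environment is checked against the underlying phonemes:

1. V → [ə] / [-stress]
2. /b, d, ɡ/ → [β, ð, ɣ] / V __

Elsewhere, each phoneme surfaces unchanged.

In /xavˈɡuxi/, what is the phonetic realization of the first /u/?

/u/ (between /ɡ/ and /x/) fails the environment for rule 1, so it stays [u].

[u]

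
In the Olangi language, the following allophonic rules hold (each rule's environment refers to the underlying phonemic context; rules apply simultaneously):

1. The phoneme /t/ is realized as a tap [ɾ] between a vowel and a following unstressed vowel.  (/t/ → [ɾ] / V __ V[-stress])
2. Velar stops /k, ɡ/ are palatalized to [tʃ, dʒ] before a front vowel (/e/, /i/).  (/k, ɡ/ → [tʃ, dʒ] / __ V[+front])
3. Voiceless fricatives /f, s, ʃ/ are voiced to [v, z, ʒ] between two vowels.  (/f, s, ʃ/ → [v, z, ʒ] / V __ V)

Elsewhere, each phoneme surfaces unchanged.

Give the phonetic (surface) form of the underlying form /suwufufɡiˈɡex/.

/s/ (word-initial) is in the target of rule 3 but the environment (between two vowels) is not met → [s].
/u/ (between /s/ and /w/) is unaffected → [u].
/w/ (between /u/ and /u/): no rule targets it → [w].
/u/ stays [u].
/f/ meets the environment for rule 3 (between two vowels) → [v].
/u/ — not in any rule's target class → [u].
/f/ (between /u/ and /ɡ/) fails the environment for rule 3, so it stays [f].
Rule 2 applies to /ɡ/ (between /f/ and /i/: before a front vowel) → [dʒ].
/i/ stays [i].
/ɡ/ meets the environment for rule 2 (before a front vowel) → [dʒ].
/e/ (between /ɡ/ and /x/) is unaffected → [e].
/x/ — not in any rule's target class → [x].

[suwuvufdʒiˈdʒex]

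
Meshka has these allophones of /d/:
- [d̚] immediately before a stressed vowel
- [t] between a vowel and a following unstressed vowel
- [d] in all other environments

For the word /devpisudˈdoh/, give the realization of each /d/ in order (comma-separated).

[d], [d], [d̚]

Occurrence 1 (position 1): no conditioning environment matches → elsewhere allophone [d].
Occurrence 2 (position 8): no conditioning environment matches → elsewhere allophone [d].
Occurrence 3 (position 9): immediately before a stressed vowel → [d̚].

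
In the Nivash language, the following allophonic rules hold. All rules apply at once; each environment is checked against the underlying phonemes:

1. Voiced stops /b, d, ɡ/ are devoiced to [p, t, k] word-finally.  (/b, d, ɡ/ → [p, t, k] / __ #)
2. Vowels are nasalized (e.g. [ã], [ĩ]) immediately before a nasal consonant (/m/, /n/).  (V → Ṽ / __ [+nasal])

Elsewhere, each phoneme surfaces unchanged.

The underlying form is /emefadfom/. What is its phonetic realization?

[ẽmefadfõm]

/e/ — word-initial, before a nasal consonant — surfaces as [ẽ] (rule 2).
/m/ (between /e/ and /e/) is unaffected → [m].
/e/ (between /m/ and /f/) fails the environment for rule 2, so it stays [e].
/f/ stays [f].
/a/ — between /f/ and /d/; rule 2 does not apply here → [a].
/d/ — between /a/ and /f/; rule 1 does not apply here → [d].
/f/ (between /d/ and /o/) is unaffected → [f].
/o/ (between /f/ and /m/): before a nasal consonant, so rule 2 applies → [õ].
/m/ (word-final): no rule targets it → [m].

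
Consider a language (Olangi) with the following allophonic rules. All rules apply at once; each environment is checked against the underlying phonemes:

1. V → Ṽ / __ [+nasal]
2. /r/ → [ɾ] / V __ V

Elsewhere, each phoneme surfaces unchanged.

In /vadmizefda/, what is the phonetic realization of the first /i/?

/i/ — between /m/ and /z/; rule 1 does not apply here → [i].

[i]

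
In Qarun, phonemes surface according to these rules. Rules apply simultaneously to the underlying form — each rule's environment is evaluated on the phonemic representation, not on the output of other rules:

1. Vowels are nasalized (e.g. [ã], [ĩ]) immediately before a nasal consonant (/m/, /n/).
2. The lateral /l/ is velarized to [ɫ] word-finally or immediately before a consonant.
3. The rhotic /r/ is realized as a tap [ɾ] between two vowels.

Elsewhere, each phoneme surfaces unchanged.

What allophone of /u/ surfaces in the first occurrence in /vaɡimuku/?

[u]

/u/ — between /m/ and /k/; rule 1 does not apply here → [u].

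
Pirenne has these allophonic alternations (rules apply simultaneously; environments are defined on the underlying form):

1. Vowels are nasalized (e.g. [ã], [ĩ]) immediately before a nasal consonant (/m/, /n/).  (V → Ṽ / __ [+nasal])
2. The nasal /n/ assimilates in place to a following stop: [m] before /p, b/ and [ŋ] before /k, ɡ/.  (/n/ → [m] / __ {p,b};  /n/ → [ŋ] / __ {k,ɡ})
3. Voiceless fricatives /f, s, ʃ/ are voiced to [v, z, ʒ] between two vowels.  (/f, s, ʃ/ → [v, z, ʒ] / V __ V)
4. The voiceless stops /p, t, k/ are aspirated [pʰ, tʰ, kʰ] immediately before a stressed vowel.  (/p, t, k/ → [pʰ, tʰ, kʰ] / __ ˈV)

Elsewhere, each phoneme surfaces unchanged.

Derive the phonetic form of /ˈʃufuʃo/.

[ˈʃuvuʒo]

/ʃ/ — word-initial; rule 3 does not apply here → [ʃ].
/u/ — between /ʃ/ and /f/; rule 1 does not apply here → [u].
/f/ — between /u/ and /u/, between two vowels — surfaces as [v] (rule 3).
/u/ (between /f/ and /ʃ/) is in the target of rule 1 but the environment (before a nasal consonant) is not met → [u].
/ʃ/ (between /u/ and /o/): between two vowels, so rule 3 applies → [ʒ].
/o/ — word-final; rule 1 does not apply here → [o].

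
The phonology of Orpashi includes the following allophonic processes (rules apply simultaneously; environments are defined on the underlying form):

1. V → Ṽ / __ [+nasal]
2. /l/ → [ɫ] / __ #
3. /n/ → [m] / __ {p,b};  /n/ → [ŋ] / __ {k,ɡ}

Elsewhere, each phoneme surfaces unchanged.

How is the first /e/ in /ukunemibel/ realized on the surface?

[ẽ]

/e/ (between /n/ and /m/): before a nasal consonant, so rule 1 applies → [ẽ].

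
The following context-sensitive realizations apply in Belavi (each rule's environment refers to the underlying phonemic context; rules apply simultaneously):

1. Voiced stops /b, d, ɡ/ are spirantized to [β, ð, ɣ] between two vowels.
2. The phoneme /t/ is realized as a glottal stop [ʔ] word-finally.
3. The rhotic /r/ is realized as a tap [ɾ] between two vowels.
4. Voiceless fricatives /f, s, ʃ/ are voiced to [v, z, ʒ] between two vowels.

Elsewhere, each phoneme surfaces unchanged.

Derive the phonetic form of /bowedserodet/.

[bowedseɾoðeʔ]

/b/ — word-initial; rule 1 does not apply here → [b].
/d/ (between /e/ and /s/) fails the environment for rule 1, so it stays [d].
/s/ (between /d/ and /e/): rule 4 targets it, but not between two vowels → unchanged [s].
/r/ meets the environment for rule 3 (between two vowels) → [ɾ].
/d/ — between /o/ and /e/, between two vowels — surfaces as [ð] (rule 1).
/t/ meets the environment for rule 2 (word-finally) → [ʔ].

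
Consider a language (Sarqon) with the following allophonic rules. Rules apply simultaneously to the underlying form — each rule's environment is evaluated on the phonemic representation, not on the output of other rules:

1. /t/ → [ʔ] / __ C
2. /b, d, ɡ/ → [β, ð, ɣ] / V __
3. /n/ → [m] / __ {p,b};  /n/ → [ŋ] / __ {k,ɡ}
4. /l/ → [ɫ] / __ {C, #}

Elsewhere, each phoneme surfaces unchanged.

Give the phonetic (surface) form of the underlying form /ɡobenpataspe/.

/ɡ/ (word-initial): rule 2 targets it, but not immediately after a vowel → unchanged [ɡ].
/o/ (between /ɡ/ and /b/): no rule targets it → [o].
/b/ — between /o/ and /e/, immediately after a vowel — surfaces as [β] (rule 2).
/e/ — not in any rule's target class → [e].
/n/ meets the environment for rule 3 (before a labial or velar stop) → [m].
/p/ stays [p].
/a/ (between /p/ and /t/) is unaffected → [a].
/t/ (between /a/ and /a/): rule 1 targets it, but not immediately before a consonant → unchanged [t].
/a/ (between /t/ and /s/): no rule targets it → [a].
/s/ (between /a/ and /p/) is unaffected → [s].
/p/ stays [p].
/e/ stays [e].

[ɡoβempataspe]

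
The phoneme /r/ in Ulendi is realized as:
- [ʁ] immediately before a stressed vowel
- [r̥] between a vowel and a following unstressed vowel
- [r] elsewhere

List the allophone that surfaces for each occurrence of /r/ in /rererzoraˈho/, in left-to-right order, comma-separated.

Occurrence 1 (position 1): no conditioning environment matches → elsewhere allophone [r].
Occurrence 2 (position 3): between a vowel and a following unstressed vowel → [r̥].
Occurrence 3 (position 5): no conditioning environment matches → elsewhere allophone [r].
Occurrence 4 (position 8): between a vowel and a following unstressed vowel → [r̥].

[r], [r̥], [r], [r̥]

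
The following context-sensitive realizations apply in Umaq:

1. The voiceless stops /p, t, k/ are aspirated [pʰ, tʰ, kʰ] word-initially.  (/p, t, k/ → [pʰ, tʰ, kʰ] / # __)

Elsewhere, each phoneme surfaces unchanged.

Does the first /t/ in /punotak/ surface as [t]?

Yes

/t/ — between /o/ and /a/; rule 1 does not apply here → [t].
The actual realization is [t], which matches [t].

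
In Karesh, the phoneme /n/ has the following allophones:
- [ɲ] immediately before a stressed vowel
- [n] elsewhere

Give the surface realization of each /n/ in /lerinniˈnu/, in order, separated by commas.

Occurrence 1 (position 5): no conditioning environment matches → elsewhere allophone [n].
Occurrence 2 (position 6): no conditioning environment matches → elsewhere allophone [n].
Occurrence 3 (position 8): immediately before a stressed vowel → [ɲ].

[n], [n], [ɲ]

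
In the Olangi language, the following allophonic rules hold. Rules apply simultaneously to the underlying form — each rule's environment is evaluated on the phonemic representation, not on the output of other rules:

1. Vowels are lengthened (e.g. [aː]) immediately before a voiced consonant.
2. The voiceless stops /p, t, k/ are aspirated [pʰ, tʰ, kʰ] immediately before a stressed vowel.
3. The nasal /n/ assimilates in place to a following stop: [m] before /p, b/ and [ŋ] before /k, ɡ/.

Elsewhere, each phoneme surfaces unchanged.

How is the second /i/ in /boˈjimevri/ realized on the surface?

[i]

/i/ (word-final) fails the environment for rule 1, so it stays [i].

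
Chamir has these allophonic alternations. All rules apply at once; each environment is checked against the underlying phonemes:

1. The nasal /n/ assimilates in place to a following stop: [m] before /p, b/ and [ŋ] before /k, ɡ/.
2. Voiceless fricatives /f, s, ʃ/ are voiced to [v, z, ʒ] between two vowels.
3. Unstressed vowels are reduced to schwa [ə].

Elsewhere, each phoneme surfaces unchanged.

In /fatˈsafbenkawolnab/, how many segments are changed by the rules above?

Segments that undergo a rule: /a/ → [ə] (rule 3); /e/ → [ə] (rule 3); /n/ → [ŋ] (rule 1); /a/ → [ə] (rule 3); /o/ → [ə] (rule 3); /a/ → [ə] (rule 3).
All other segments surface unchanged.

6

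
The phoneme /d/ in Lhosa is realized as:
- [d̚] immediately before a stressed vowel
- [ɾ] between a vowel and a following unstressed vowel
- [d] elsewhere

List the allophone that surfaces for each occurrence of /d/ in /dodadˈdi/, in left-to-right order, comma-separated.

Occurrence 1 (position 1): no conditioning environment matches → elsewhere allophone [d].
Occurrence 2 (position 3): between a vowel and a following unstressed vowel → [ɾ].
Occurrence 3 (position 5): no conditioning environment matches → elsewhere allophone [d].
Occurrence 4 (position 6): immediately before a stressed vowel → [d̚].

[d], [ɾ], [d], [d̚]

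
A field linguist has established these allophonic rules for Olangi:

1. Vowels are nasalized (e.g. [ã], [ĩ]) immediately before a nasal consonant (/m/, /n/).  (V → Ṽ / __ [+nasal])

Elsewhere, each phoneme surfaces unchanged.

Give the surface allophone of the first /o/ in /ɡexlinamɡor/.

/o/ (between /ɡ/ and /r/): rule 1 targets it, but not before a nasal consonant → unchanged [o].

[o]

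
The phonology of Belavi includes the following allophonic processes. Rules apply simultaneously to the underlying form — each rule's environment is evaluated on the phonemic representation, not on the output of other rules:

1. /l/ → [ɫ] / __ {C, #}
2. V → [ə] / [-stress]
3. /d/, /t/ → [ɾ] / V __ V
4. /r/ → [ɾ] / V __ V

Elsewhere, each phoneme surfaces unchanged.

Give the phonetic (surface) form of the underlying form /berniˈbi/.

[bərnəˈbi]

/b/ (word-initial): no rule targets it → [b].
/e/ (between /b/ and /r/) occurs in an unstressed syllable → [ə] by rule 2.
/r/ (between /e/ and /n/) is in the target of rule 4 but the environment (between two vowels) is not met → [r].
/n/ (between /r/ and /i/): no rule targets it → [n].
/i/ (between /n/ and /b/) occurs in an unstressed syllable → [ə] by rule 2.
/b/ — not in any rule's target class → [b].
/i/ (word-final) is in the target of rule 2 but the environment (in an unstressed syllable) is not met → [i].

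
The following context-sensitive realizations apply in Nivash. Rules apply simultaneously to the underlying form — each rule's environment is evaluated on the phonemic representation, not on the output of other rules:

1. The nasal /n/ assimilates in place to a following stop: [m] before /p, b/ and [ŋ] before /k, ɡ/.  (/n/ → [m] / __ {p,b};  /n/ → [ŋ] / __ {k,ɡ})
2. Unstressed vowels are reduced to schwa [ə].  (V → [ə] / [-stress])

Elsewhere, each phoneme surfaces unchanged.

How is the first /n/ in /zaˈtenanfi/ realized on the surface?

[n]

/n/ (between /e/ and /a/) is in the target of rule 1 but the environment (before a labial or velar stop) is not met → [n].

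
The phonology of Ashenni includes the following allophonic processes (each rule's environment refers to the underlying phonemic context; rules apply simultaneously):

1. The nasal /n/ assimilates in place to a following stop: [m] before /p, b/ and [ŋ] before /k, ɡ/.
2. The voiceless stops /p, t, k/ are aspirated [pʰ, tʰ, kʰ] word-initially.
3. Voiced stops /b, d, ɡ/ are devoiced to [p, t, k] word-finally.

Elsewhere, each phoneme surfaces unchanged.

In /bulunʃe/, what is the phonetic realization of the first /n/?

[n]

/n/ (between /u/ and /ʃ/) is in the target of rule 1 but the environment (before a labial or velar stop) is not met → [n].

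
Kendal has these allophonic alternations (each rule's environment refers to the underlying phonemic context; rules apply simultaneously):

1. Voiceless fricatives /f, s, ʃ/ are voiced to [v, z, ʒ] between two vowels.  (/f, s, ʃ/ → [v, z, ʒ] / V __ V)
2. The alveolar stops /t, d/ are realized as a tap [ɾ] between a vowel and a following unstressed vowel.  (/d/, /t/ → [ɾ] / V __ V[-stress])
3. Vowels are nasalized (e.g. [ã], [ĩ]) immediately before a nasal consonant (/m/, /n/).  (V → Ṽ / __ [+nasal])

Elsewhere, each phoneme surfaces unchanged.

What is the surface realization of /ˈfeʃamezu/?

/f/ (word-initial) is in the target of rule 1 but the environment (between two vowels) is not met → [f].
/e/ (between /f/ and /ʃ/) fails the environment for rule 3, so it stays [e].
/ʃ/ — between /e/ and /a/, between two vowels — surfaces as [ʒ] (rule 1).
/a/ meets the environment for rule 3 (before a nasal consonant) → [ã].
/m/ — not in any rule's target class → [m].
/e/ (between /m/ and /z/) is in the target of rule 3 but the environment (before a nasal consonant) is not met → [e].
/z/ stays [z].
/u/ (word-final): rule 3 targets it, but not before a nasal consonant → unchanged [u].

[ˈfeʒãmezu]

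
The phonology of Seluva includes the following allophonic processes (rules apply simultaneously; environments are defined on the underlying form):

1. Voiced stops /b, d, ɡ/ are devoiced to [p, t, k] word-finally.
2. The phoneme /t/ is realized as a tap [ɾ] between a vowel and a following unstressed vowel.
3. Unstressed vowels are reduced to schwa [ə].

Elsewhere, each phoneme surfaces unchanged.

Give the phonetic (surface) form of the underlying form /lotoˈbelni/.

Rule 3 applies to /o/ (between /l/ and /t/: in an unstressed syllable) → [ə].
Rule 2 applies to /t/ (between /o/ and /o/: between a vowel and a following unstressed vowel) → [ɾ].
Rule 3 applies to /o/ (between /t/ and /b/: in an unstressed syllable) → [ə].
/b/ — between /o/ and /e/; rule 1 does not apply here → [b].
/e/ (between /b/ and /l/): rule 3 targets it, but not in an unstressed syllable → unchanged [e].
/i/ (word-final) occurs in an unstressed syllable → [ə] by rule 3.

[ləɾəˈbelnə]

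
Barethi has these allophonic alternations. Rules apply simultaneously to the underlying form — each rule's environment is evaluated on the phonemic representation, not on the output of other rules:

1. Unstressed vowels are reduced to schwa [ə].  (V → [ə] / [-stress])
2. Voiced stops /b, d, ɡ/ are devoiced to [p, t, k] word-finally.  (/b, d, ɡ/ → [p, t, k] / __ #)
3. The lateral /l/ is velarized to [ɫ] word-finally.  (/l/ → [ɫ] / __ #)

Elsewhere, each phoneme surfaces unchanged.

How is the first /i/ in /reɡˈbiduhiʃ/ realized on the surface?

/i/ — between /b/ and /d/; rule 1 does not apply here → [i].

[i]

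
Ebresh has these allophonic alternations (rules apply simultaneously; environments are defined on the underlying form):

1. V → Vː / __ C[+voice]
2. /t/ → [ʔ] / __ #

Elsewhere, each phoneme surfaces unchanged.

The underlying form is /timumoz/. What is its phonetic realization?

[tiːmuːmoːz]

/t/ — word-initial; rule 2 does not apply here → [t].
Rule 1 applies to /i/ (between /t/ and /m/: before a voiced consonant) → [iː].
/u/ — between /m/ and /m/, before a voiced consonant — surfaces as [uː] (rule 1).
/o/ (between /m/ and /z/) occurs before a voiced consonant → [oː] by rule 1.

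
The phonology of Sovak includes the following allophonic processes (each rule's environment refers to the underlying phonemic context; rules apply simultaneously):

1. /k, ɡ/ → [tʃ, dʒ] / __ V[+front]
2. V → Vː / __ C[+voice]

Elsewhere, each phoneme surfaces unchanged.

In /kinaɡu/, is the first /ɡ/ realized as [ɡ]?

/ɡ/ (between /a/ and /u/) fails the environment for rule 1, so it stays [ɡ].
The actual realization is [ɡ], which matches [ɡ].

Yes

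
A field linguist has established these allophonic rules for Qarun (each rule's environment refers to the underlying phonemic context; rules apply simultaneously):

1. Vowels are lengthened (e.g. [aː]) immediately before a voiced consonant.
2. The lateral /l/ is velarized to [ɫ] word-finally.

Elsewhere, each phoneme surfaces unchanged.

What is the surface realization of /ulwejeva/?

/u/ (word-initial): before a voiced consonant, so rule 1 applies → [uː].
/l/ (between /u/ and /w/) is in the target of rule 2 but the environment (word-finally) is not met → [l].
/w/ — not in any rule's target class → [w].
/e/ — between /w/ and /j/, before a voiced consonant — surfaces as [eː] (rule 1).
/j/ stays [j].
Rule 1 applies to /e/ (between /j/ and /v/: before a voiced consonant) → [eː].
/v/ (between /e/ and /a/): no rule targets it → [v].
/a/ (word-final) is in the target of rule 1 but the environment (before a voiced consonant) is not met → [a].

[uːlweːjeːva]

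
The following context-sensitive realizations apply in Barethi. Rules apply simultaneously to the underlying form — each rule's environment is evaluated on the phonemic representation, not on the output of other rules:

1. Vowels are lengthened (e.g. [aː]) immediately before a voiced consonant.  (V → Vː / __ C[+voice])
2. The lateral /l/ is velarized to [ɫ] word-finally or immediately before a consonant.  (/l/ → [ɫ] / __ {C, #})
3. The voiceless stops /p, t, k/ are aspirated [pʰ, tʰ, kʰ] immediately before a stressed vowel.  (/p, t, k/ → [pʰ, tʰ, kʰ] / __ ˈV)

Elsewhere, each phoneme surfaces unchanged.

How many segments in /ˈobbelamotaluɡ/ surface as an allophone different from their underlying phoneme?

5

Segments that undergo a rule: /o/ → [oː] (rule 1); /e/ → [eː] (rule 1); /a/ → [aː] (rule 1); /a/ → [aː] (rule 1); /u/ → [uː] (rule 1).
All other segments surface unchanged.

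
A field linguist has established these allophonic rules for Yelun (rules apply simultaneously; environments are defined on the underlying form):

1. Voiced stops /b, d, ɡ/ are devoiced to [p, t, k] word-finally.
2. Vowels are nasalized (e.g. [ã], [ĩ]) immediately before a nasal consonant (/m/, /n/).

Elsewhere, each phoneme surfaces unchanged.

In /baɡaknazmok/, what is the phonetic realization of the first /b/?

/b/ (word-initial) is in the target of rule 1 but the environment (word-finally) is not met → [b].

[b]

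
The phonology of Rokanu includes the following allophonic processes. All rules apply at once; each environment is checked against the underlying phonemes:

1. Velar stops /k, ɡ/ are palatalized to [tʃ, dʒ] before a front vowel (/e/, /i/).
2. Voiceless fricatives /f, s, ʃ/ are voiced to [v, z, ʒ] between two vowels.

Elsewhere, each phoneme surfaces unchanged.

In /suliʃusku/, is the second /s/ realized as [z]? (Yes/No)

No

/s/ (between /u/ and /k/) is in the target of rule 2 but the environment (between two vowels) is not met → [s].
The actual realization is [s], not [z].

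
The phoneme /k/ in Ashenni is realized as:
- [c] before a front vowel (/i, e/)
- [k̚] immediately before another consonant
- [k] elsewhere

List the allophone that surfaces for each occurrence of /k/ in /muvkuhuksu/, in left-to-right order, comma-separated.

[k], [k̚]

Occurrence 1 (position 4): no conditioning environment matches → elsewhere allophone [k].
Occurrence 2 (position 8): immediately before another consonant → [k̚].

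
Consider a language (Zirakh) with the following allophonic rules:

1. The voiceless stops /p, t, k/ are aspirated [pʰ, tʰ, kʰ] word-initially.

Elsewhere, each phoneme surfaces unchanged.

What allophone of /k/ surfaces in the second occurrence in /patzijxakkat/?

[k]

/k/ — between /k/ and /a/; rule 1 does not apply here → [k].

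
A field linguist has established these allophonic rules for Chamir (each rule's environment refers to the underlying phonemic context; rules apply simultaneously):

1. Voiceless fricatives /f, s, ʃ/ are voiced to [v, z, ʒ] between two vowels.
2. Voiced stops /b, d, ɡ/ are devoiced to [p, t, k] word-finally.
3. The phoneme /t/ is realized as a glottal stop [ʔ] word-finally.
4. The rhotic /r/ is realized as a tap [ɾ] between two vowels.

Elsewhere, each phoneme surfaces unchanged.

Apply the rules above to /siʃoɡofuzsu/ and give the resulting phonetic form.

[siʒoɡovuzsu]

/s/ (word-initial) fails the environment for rule 1, so it stays [s].
/ʃ/ (between /i/ and /o/): between two vowels, so rule 1 applies → [ʒ].
/ɡ/ (between /o/ and /o/) fails the environment for rule 2, so it stays [ɡ].
/f/ (between /o/ and /u/) occurs between two vowels → [v] by rule 1.
/s/ (between /z/ and /u/): rule 1 targets it, but not between two vowels → unchanged [s].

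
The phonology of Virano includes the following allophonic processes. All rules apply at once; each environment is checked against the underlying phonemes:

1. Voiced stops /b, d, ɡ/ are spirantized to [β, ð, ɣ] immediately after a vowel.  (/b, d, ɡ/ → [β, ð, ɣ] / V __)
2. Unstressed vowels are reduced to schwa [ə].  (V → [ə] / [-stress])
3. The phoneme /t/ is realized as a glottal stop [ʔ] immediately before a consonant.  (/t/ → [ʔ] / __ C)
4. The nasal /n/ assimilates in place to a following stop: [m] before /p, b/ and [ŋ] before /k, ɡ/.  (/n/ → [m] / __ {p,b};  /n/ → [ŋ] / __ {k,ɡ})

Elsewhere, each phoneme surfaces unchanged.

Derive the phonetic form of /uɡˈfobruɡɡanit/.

[əɣˈfoβrəɣɡənət]

Rule 2 applies to /u/ (word-initial: in an unstressed syllable) → [ə].
Rule 1 applies to /ɡ/ (between /u/ and /f/: immediately after a vowel) → [ɣ].
/f/ stays [f].
/o/ (between /f/ and /b/): rule 2 targets it, but not in an unstressed syllable → unchanged [o].
/b/ meets the environment for rule 1 (immediately after a vowel) → [β].
/r/ — not in any rule's target class → [r].
/u/ (between /r/ and /ɡ/): in an unstressed syllable, so rule 2 applies → [ə].
/ɡ/ meets the environment for rule 1 (immediately after a vowel) → [ɣ].
/ɡ/ — between /ɡ/ and /a/; rule 1 does not apply here → [ɡ].
/a/ (between /ɡ/ and /n/): in an unstressed syllable, so rule 2 applies → [ə].
/n/ — between /a/ and /i/; rule 4 does not apply here → [n].
/i/ — between /n/ and /t/, in an unstressed syllable — surfaces as [ə] (rule 2).
/t/ (word-final) fails the environment for rule 3, so it stays [t].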